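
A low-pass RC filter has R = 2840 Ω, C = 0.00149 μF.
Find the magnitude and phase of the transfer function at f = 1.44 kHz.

Step 1 — Angular frequency: ω = 2π·1440 = 9048 rad/s.
Step 2 — Transfer function: H(jω) = 1/(1 + jωRC).
Step 3 — Denominator: 1 + jωRC = 1 + j·9048·2840·1.49e-09 = 1 + j0.03829.
Step 4 — H = 0.9985 - j0.03823.
Step 5 — Magnitude: |H| = 0.9993 (-0.0 dB); phase: φ = -2.2°.

|H| = 0.9993 (-0.0 dB), φ = -2.2°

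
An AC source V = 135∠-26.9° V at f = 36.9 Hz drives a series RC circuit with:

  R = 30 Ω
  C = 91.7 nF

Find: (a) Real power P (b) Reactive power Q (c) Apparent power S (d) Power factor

Step 1 — Angular frequency: ω = 2π·f = 2π·36.9 = 231.8 rad/s.
Step 2 — Component impedances:
  R: Z = R = 30 Ω
  C: Z = 1/(jωC) = -j/(ω·C) = 0 - j4.704e+04 Ω
Step 3 — Series combination: Z_total = R + C = 30 - j4.704e+04 Ω = 4.704e+04∠-90.0° Ω.
Step 4 — Source phasor: V = 135∠-26.9° V = 120.4 - j61.08 V.
Step 5 — Current: I = V / Z = 0.0013 + j0.002559 A = 0.00287∠63.1° A.
Step 6 — Complex power: S = V·I* = 0.0002471 - j0.3875 VA.
Step 7 — Real power: P = Re(S) = 0.0002471 W.
Step 8 — Reactive power: Q = Im(S) = -0.3875 VAR.
Step 9 — Apparent power: |S| = 0.3875 VA.
Step 10 — Power factor: PF = P/|S| = 0.0006378 (leading).

(a) P = 0.0002471 W  (b) Q = -0.3875 VAR  (c) S = 0.3875 VA  (d) PF = 0.0006378 (leading)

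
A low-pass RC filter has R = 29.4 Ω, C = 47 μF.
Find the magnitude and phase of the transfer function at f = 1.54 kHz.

Step 1 — Angular frequency: ω = 2π·1540 = 9676 rad/s.
Step 2 — Transfer function: H(jω) = 1/(1 + jωRC).
Step 3 — Denominator: 1 + jωRC = 1 + j·9676·29.4·4.7e-05 = 1 + j13.37.
Step 4 — H = 0.005563 - j0.07438.
Step 5 — Magnitude: |H| = 0.07458 (-22.5 dB); phase: φ = -85.7°.

|H| = 0.07458 (-22.5 dB), φ = -85.7°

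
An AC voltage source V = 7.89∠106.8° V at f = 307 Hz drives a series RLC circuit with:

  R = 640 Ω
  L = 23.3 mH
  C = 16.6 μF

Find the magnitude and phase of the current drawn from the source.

Step 1 — Angular frequency: ω = 2π·f = 2π·307 = 1929 rad/s.
Step 2 — Component impedances:
  R: Z = R = 640 Ω
  L: Z = jωL = j·1929·0.0233 = 0 + j44.94 Ω
  C: Z = 1/(jωC) = -j/(ω·C) = 0 - j31.23 Ω
Step 3 — Series combination: Z_total = R + L + C = 640 + j13.71 Ω = 640.1∠1.2° Ω.
Step 4 — Source phasor: V = 7.89∠106.8° V = -2.28 + j7.553 V.
Step 5 — Ohm's law: I = V / Z_total = (-2.28 + j7.553) / (640 + j13.71) = -0.003309 + j0.01187 A.
Step 6 — Convert to polar: |I| = 0.01233 A, ∠I = 105.6°.

I = 0.01233∠105.6° A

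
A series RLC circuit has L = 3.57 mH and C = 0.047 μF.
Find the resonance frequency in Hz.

Step 1 — Resonance condition Im(Z)=0 gives ω₀ = 1/√(LC).
Step 2 — ω₀ = 1/√(0.00357·4.7e-08) = 7.72e+04 rad/s.
Step 3 — f₀ = ω₀/(2π) = 1.229e+04 Hz.

f₀ = 1.229e+04 Hz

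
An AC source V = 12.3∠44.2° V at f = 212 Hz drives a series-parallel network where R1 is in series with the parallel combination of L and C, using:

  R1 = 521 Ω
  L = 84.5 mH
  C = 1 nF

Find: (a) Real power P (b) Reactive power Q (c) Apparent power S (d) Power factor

Step 1 — Angular frequency: ω = 2π·f = 2π·212 = 1332 rad/s.
Step 2 — Component impedances:
  R1: Z = R = 521 Ω
  L: Z = jωL = j·1332·0.0845 = 0 + j112.6 Ω
  C: Z = 1/(jωC) = -j/(ω·C) = 0 - j7.507e+05 Ω
Step 3 — Parallel branch: L || C = 1/(1/L + 1/C) = 0 + j112.6 Ω.
Step 4 — Series with R1: Z_total = R1 + (L || C) = 521 + j112.6 Ω = 533∠12.2° Ω.
Step 5 — Source phasor: V = 12.3∠44.2° V = 8.818 + j8.575 V.
Step 6 — Current: I = V / Z = 0.01957 + j0.01223 A = 0.02308∠32.0° A.
Step 7 — Complex power: S = V·I* = 0.2774 + j0.05995 VA.
Step 8 — Real power: P = Re(S) = 0.2774 W.
Step 9 — Reactive power: Q = Im(S) = 0.05995 VAR.
Step 10 — Apparent power: |S| = 0.2838 VA.
Step 11 — Power factor: PF = P/|S| = 0.9774 (lagging).

(a) P = 0.2774 W  (b) Q = 0.05995 VAR  (c) S = 0.2838 VA  (d) PF = 0.9774 (lagging)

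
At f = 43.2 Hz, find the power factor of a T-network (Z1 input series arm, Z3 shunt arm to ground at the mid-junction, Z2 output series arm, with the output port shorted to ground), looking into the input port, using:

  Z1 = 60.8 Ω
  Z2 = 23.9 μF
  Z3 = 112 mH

Step 1 — Angular frequency: ω = 2π·f = 2π·43.2 = 271.4 rad/s.
Step 2 — Component impedances:
  Z1: Z = R = 60.8 Ω
  Z2: Z = 1/(jωC) = -j/(ω·C) = 0 - j154.1 Ω
  Z3: Z = jωL = j·271.4·0.112 = 0 + j30.4 Ω
Step 3 — With the output port shorted to ground, the output series arm Z2 runs from the junction to ground; the shunt arm Z3 also runs from the junction to ground. They appear in parallel: Z3 || Z2 = 0 + j37.87 Ω.
Step 4 — Series with input arm Z1: Z_in = Z1 + (Z3 || Z2) = 60.8 + j37.87 Ω = 71.63∠31.9° Ω.
Step 5 — Power factor: PF = cos(φ) = Re(Z)/|Z| = 60.8/71.63 = 0.8488.
Step 6 — Type: Im(Z) = 37.87 ⇒ lagging (phase φ = 31.9°).

PF = 0.8488 (lagging, φ = 31.9°)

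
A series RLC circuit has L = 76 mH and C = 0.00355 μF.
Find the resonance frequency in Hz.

Step 1 — Resonance condition Im(Z)=0 gives ω₀ = 1/√(LC).
Step 2 — ω₀ = 1/√(0.076·3.55e-09) = 6.088e+04 rad/s.
Step 3 — f₀ = ω₀/(2π) = 9689 Hz.

f₀ = 9689 Hz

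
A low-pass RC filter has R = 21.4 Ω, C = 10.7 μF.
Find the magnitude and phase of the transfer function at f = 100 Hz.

Step 1 — Angular frequency: ω = 2π·100 = 628.3 rad/s.
Step 2 — Transfer function: H(jω) = 1/(1 + jωRC).
Step 3 — Denominator: 1 + jωRC = 1 + j·628.3·21.4·1.07e-05 = 1 + j0.1439.
Step 4 — H = 0.9797 - j0.141.
Step 5 — Magnitude: |H| = 0.9898 (-0.1 dB); phase: φ = -8.2°.

|H| = 0.9898 (-0.1 dB), φ = -8.2°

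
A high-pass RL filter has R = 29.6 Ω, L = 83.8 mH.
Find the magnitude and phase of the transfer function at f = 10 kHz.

Step 1 — Angular frequency: ω = 2π·1e+04 = 6.283e+04 rad/s.
Step 2 — Transfer function: H(jω) = jωL/(R + jωL).
Step 3 — Numerator jωL = j·5265; denominator R + jωL = 29.6 + j5265.
Step 4 — H = 1 + j0.005622.
Step 5 — Magnitude: |H| = 1 (-0.0 dB); phase: φ = 0.3°.

|H| = 1 (-0.0 dB), φ = 0.3°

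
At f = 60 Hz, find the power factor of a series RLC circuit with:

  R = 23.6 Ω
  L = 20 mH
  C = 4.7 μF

Step 1 — Angular frequency: ω = 2π·f = 2π·60 = 377 rad/s.
Step 2 — Component impedances:
  R: Z = R = 23.6 Ω
  L: Z = jωL = j·377·0.02 = 0 + j7.54 Ω
  C: Z = 1/(jωC) = -j/(ω·C) = 0 - j564.4 Ω
Step 3 — Series combination: Z_total = R + L + C = 23.6 - j556.8 Ω = 557.3∠-87.6° Ω.
Step 4 — Power factor: PF = cos(φ) = Re(Z)/|Z| = 23.6/557.34 = 0.04234.
Step 5 — Type: Im(Z) = -556.8 ⇒ leading (phase φ = -87.6°).

PF = 0.04234 (leading, φ = -87.6°)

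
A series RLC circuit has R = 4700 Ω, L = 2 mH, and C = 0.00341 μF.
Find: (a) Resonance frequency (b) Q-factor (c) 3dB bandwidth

Step 1 — Resonance: ω₀ = 1/√(LC) = 1/√(0.002·3.41e-09) = 3.829e+05 rad/s.
Step 2 — f₀ = ω₀/(2π) = 6.094e+04 Hz.
Step 3 — Series Q: Q = ω₀L/R = 3.829e+05·0.002/4700 = 0.1629.
Step 4 — Bandwidth: Δω = ω₀/Q = 2.35e+06 rad/s; BW = Δω/(2π) = 3.74e+05 Hz.

(a) f₀ = 6.094e+04 Hz  (b) Q = 0.1629  (c) BW = 3.74e+05 Hz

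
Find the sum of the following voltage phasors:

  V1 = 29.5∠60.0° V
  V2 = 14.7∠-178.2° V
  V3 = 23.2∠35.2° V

Step 1 — Convert each phasor to rectangular form:
  V1 = 29.5·(cos(60.0°) + j·sin(60.0°)) = 14.75 + j25.55 V
  V2 = 14.7·(cos(-178.2°) + j·sin(-178.2°)) = -14.69 - j0.4617 V
  V3 = 23.2·(cos(35.2°) + j·sin(35.2°)) = 18.96 + j13.37 V
Step 2 — Sum components: V_total = 19.02 + j38.46 V.
Step 3 — Convert to polar: |V_total| = 42.9 V, ∠V_total = 63.7°.

V_total = 42.9∠63.7° V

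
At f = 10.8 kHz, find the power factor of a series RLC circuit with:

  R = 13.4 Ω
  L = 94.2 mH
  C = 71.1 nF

Step 1 — Angular frequency: ω = 2π·f = 2π·1.08e+04 = 6.786e+04 rad/s.
Step 2 — Component impedances:
  R: Z = R = 13.4 Ω
  L: Z = jωL = j·6.786e+04·0.0942 = 0 + j6392 Ω
  C: Z = 1/(jωC) = -j/(ω·C) = 0 - j207.3 Ω
Step 3 — Series combination: Z_total = R + L + C = 13.4 + j6185 Ω = 6185∠89.9° Ω.
Step 4 — Power factor: PF = cos(φ) = Re(Z)/|Z| = 13.4/6185 = 0.002167.
Step 5 — Type: Im(Z) = 6185 ⇒ lagging (phase φ = 89.9°).

PF = 0.002167 (lagging, φ = 89.9°)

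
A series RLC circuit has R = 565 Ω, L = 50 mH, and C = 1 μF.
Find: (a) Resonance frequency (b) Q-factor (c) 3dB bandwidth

Step 1 — Resonance condition Im(Z)=0 gives ω₀ = 1/√(LC).
Step 2 — ω₀ = 1/√(0.05·1e-06) = 4472 rad/s.
Step 3 — f₀ = ω₀/(2π) = 711.8 Hz.
Step 4 — Series Q: Q = ω₀L/R = 4472·0.05/565 = 0.3958.
Step 5 — 3dB bandwidth: Δω = ω₀/Q = 1.13e+04 rad/s; BW = Δω/(2π) = 1798 Hz.

(a) f₀ = 711.8 Hz  (b) Q = 0.3958  (c) BW = 1798 Hz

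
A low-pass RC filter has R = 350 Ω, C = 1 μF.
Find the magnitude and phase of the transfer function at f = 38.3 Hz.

Step 1 — Angular frequency: ω = 2π·38.3 = 240.6 rad/s.
Step 2 — Transfer function: H(jω) = 1/(1 + jωRC).
Step 3 — Denominator: 1 + jωRC = 1 + j·240.6·350·1e-06 = 1 + j0.08423.
Step 4 — H = 0.993 - j0.08363.
Step 5 — Magnitude: |H| = 0.9965 (-0.0 dB); phase: φ = -4.8°.

|H| = 0.9965 (-0.0 dB), φ = -4.8°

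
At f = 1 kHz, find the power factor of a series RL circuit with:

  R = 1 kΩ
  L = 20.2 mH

Step 1 — Angular frequency: ω = 2π·f = 2π·1000 = 6283 rad/s.
Step 2 — Component impedances:
  R: Z = R = 1000 Ω
  L: Z = jωL = j·6283·0.0202 = 0 + j126.9 Ω
Step 3 — Series combination: Z_total = R + L = 1000 + j126.9 Ω = 1008∠7.2° Ω.
Step 4 — Power factor: PF = cos(φ) = Re(Z)/|Z| = 1000/1008.02 = 0.992.
Step 5 — Type: Im(Z) = 126.9 ⇒ lagging (phase φ = 7.2°).

PF = 0.992 (lagging, φ = 7.2°)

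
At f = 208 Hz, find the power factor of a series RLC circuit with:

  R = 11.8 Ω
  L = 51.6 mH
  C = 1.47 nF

Step 1 — Angular frequency: ω = 2π·f = 2π·208 = 1307 rad/s.
Step 2 — Component impedances:
  R: Z = R = 11.8 Ω
  L: Z = jωL = j·1307·0.0516 = 0 + j67.44 Ω
  C: Z = 1/(jωC) = -j/(ω·C) = 0 - j5.205e+05 Ω
Step 3 — Series combination: Z_total = R + L + C = 11.8 - j5.205e+05 Ω = 5.205e+05∠-90.0° Ω.
Step 4 — Power factor: PF = cos(φ) = Re(Z)/|Z| = 11.8/5.205e+05 = 2.267e-05.
Step 5 — Type: Im(Z) = -5.205e+05 ⇒ leading (phase φ = -90.0°).

PF = 2.267e-05 (leading, φ = -90.0°)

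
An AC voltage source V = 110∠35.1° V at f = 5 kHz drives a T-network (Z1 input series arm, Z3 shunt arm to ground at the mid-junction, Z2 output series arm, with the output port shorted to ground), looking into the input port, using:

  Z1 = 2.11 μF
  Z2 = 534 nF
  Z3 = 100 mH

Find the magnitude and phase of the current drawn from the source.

Step 1 — Angular frequency: ω = 2π·f = 2π·5000 = 3.142e+04 rad/s.
Step 2 — Component impedances:
  Z1: Z = 1/(jωC) = -j/(ω·C) = 0 - j15.09 Ω
  Z2: Z = 1/(jωC) = -j/(ω·C) = 0 - j59.61 Ω
  Z3: Z = jωL = j·3.142e+04·0.1 = 0 + j3142 Ω
Step 3 — With the output port shorted to ground, the output series arm Z2 runs from the junction to ground; the shunt arm Z3 also runs from the junction to ground. They appear in parallel: Z3 || Z2 = 0 - j60.76 Ω.
Step 4 — Series with input arm Z1: Z_in = Z1 + (Z3 || Z2) = 0 - j75.85 Ω = 75.85∠-90.0° Ω.
Step 5 — Source phasor: V = 110∠35.1° V = 90 + j63.25 V.
Step 6 — Ohm's law: I = V / Z_total = (90 + j63.25) / (0 - j75.85) = -0.8339 + j1.187 A.
Step 7 — Convert to polar: |I| = 1.45 A, ∠I = 125.1°.

I = 1.45∠125.1° A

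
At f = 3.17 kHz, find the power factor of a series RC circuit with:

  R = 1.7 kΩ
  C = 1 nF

Step 1 — Angular frequency: ω = 2π·f = 2π·3170 = 1.992e+04 rad/s.
Step 2 — Component impedances:
  R: Z = R = 1700 Ω
  C: Z = 1/(jωC) = -j/(ω·C) = 0 - j5.021e+04 Ω
Step 3 — Series combination: Z_total = R + C = 1700 - j5.021e+04 Ω = 5.024e+04∠-88.1° Ω.
Step 4 — Power factor: PF = cos(φ) = Re(Z)/|Z| = 1700/5.024e+04 = 0.03384.
Step 5 — Type: Im(Z) = -5.021e+04 ⇒ leading (phase φ = -88.1°).

PF = 0.03384 (leading, φ = -88.1°)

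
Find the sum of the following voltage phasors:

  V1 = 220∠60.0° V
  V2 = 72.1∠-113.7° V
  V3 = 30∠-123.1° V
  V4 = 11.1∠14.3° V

Step 1 — Convert each phasor to rectangular form:
  V1 = 220·(cos(60.0°) + j·sin(60.0°)) = 110 + j190.5 V
  V2 = 72.1·(cos(-113.7°) + j·sin(-113.7°)) = -28.98 - j66.02 V
  V3 = 30·(cos(-123.1°) + j·sin(-123.1°)) = -16.38 - j25.13 V
  V4 = 11.1·(cos(14.3°) + j·sin(14.3°)) = 10.76 + j2.742 V
Step 2 — Sum components: V_total = 75.39 + j102.1 V.
Step 3 — Convert to polar: |V_total| = 126.9 V, ∠V_total = 53.6°.

V_total = 126.9∠53.6° V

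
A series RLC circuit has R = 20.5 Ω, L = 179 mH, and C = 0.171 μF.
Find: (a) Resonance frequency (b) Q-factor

Step 1 — Resonance condition Im(Z)=0 gives ω₀ = 1/√(LC).
Step 2 — ω₀ = 1/√(0.179·1.71e-07) = 5716 rad/s.
Step 3 — f₀ = ω₀/(2π) = 909.7 Hz.
Step 4 — Series Q: Q = ω₀L/R = 5716·0.179/20.5 = 49.91.

(a) f₀ = 909.7 Hz  (b) Q = 49.91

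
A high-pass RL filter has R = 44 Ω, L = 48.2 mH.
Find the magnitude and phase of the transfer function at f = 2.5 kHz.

Step 1 — Angular frequency: ω = 2π·2500 = 1.571e+04 rad/s.
Step 2 — Transfer function: H(jω) = jωL/(R + jωL).
Step 3 — Numerator jωL = j·757.1; denominator R + jωL = 44 + j757.1.
Step 4 — H = 0.9966 + j0.05792.
Step 5 — Magnitude: |H| = 0.9983 (-0.0 dB); phase: φ = 3.3°.

|H| = 0.9983 (-0.0 dB), φ = 3.3°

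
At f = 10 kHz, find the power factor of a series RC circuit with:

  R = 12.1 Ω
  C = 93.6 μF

Step 1 — Angular frequency: ω = 2π·f = 2π·1e+04 = 6.283e+04 rad/s.
Step 2 — Component impedances:
  R: Z = R = 12.1 Ω
  C: Z = 1/(jωC) = -j/(ω·C) = 0 - j0.17 Ω
Step 3 — Series combination: Z_total = R + C = 12.1 - j0.17 Ω = 12.1∠-0.8° Ω.
Step 4 — Power factor: PF = cos(φ) = Re(Z)/|Z| = 12.1/12.101 = 0.9999.
Step 5 — Type: Im(Z) = -0.17 ⇒ leading (phase φ = -0.8°).

PF = 0.9999 (leading, φ = -0.8°)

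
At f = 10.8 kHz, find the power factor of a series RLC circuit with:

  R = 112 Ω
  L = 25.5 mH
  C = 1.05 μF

Step 1 — Angular frequency: ω = 2π·f = 2π·1.08e+04 = 6.786e+04 rad/s.
Step 2 — Component impedances:
  R: Z = R = 112 Ω
  L: Z = jωL = j·6.786e+04·0.0255 = 0 + j1730 Ω
  C: Z = 1/(jωC) = -j/(ω·C) = 0 - j14.03 Ω
Step 3 — Series combination: Z_total = R + L + C = 112 + j1716 Ω = 1720∠86.3° Ω.
Step 4 — Power factor: PF = cos(φ) = Re(Z)/|Z| = 112/1720 = 0.06512.
Step 5 — Type: Im(Z) = 1716 ⇒ lagging (phase φ = 86.3°).

PF = 0.06512 (lagging, φ = 86.3°)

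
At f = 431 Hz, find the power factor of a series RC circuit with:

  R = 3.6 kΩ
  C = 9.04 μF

Step 1 — Angular frequency: ω = 2π·f = 2π·431 = 2708 rad/s.
Step 2 — Component impedances:
  R: Z = R = 3600 Ω
  C: Z = 1/(jωC) = -j/(ω·C) = 0 - j40.85 Ω
Step 3 — Series combination: Z_total = R + C = 3600 - j40.85 Ω = 3600∠-0.7° Ω.
Step 4 — Power factor: PF = cos(φ) = Re(Z)/|Z| = 3600/3600.2 = 0.9999.
Step 5 — Type: Im(Z) = -40.85 ⇒ leading (phase φ = -0.7°).

PF = 0.9999 (leading, φ = -0.7°)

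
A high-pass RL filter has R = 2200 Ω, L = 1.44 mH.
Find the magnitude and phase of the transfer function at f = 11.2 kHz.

Step 1 — Angular frequency: ω = 2π·1.12e+04 = 7.037e+04 rad/s.
Step 2 — Transfer function: H(jω) = jωL/(R + jωL).
Step 3 — Numerator jωL = j·101.3; denominator R + jωL = 2200 + j101.3.
Step 4 — H = 0.002117 + j0.04596.
Step 5 — Magnitude: |H| = 0.04601 (-26.7 dB); phase: φ = 87.4°.

|H| = 0.04601 (-26.7 dB), φ = 87.4°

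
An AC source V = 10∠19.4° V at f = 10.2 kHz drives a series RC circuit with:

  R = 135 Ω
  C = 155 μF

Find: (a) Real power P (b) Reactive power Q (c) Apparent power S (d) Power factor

Step 1 — Angular frequency: ω = 2π·f = 2π·1.02e+04 = 6.409e+04 rad/s.
Step 2 — Component impedances:
  R: Z = R = 135 Ω
  C: Z = 1/(jωC) = -j/(ω·C) = 0 - j0.1007 Ω
Step 3 — Series combination: Z_total = R + C = 135 - j0.1007 Ω = 135∠-0.0° Ω.
Step 4 — Source phasor: V = 10∠19.4° V = 9.432 + j3.322 V.
Step 5 — Current: I = V / Z = 0.06985 + j0.02466 A = 0.07407∠19.4° A.
Step 6 — Complex power: S = V·I* = 0.7407 - j0.0005524 VA.
Step 7 — Real power: P = Re(S) = 0.7407 W.
Step 8 — Reactive power: Q = Im(S) = -0.0005524 VAR.
Step 9 — Apparent power: |S| = 0.7407 VA.
Step 10 — Power factor: PF = P/|S| = 1 (leading).

(a) P = 0.7407 W  (b) Q = -0.0005524 VAR  (c) S = 0.7407 VA  (d) PF = 1 (leading)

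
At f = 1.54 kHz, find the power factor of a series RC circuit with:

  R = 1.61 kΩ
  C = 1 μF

Step 1 — Angular frequency: ω = 2π·f = 2π·1540 = 9676 rad/s.
Step 2 — Component impedances:
  R: Z = R = 1610 Ω
  C: Z = 1/(jωC) = -j/(ω·C) = 0 - j103.3 Ω
Step 3 — Series combination: Z_total = R + C = 1610 - j103.3 Ω = 1613∠-3.7° Ω.
Step 4 — Power factor: PF = cos(φ) = Re(Z)/|Z| = 1610/1613.31 = 0.9979.
Step 5 — Type: Im(Z) = -103.3 ⇒ leading (phase φ = -3.7°).

PF = 0.9979 (leading, φ = -3.7°)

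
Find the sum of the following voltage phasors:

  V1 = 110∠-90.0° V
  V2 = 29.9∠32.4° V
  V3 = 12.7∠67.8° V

Step 1 — Convert each phasor to rectangular form:
  V1 = 110·(cos(-90.0°) + j·sin(-90.0°)) = 0 - j110 V
  V2 = 29.9·(cos(32.4°) + j·sin(32.4°)) = 25.25 + j16.02 V
  V3 = 12.7·(cos(67.8°) + j·sin(67.8°)) = 4.799 + j11.76 V
Step 2 — Sum components: V_total = 30.04 - j82.22 V.
Step 3 — Convert to polar: |V_total| = 87.54 V, ∠V_total = -69.9°.

V_total = 87.54∠-69.9° V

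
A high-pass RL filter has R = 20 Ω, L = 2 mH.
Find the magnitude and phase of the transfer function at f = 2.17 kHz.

Step 1 — Angular frequency: ω = 2π·2170 = 1.363e+04 rad/s.
Step 2 — Transfer function: H(jω) = jωL/(R + jωL).
Step 3 — Numerator jωL = j·27.27; denominator R + jωL = 20 + j27.27.
Step 4 — H = 0.6502 + j0.4769.
Step 5 — Magnitude: |H| = 0.8064 (-1.9 dB); phase: φ = 36.3°.

|H| = 0.8064 (-1.9 dB), φ = 36.3°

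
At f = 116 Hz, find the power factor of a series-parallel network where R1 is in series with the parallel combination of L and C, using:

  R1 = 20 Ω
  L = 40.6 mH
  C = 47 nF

Step 1 — Angular frequency: ω = 2π·f = 2π·116 = 728.8 rad/s.
Step 2 — Component impedances:
  R1: Z = R = 20 Ω
  L: Z = jωL = j·728.8·0.0406 = 0 + j29.59 Ω
  C: Z = 1/(jωC) = -j/(ω·C) = 0 - j2.919e+04 Ω
Step 3 — Parallel branch: L || C = 1/(1/L + 1/C) = 0 + j29.62 Ω.
Step 4 — Series with R1: Z_total = R1 + (L || C) = 20 + j29.62 Ω = 35.74∠56.0° Ω.
Step 5 — Power factor: PF = cos(φ) = Re(Z)/|Z| = 20/35.74 = 0.5596.
Step 6 — Type: Im(Z) = 29.62 ⇒ lagging (phase φ = 56.0°).

PF = 0.5596 (lagging, φ = 56.0°)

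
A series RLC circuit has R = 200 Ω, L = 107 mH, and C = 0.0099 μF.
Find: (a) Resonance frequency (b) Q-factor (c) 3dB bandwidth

Step 1 — Resonance: ω₀ = 1/√(LC) = 1/√(0.107·9.9e-09) = 3.072e+04 rad/s.
Step 2 — f₀ = ω₀/(2π) = 4890 Hz.
Step 3 — Series Q: Q = ω₀L/R = 3.072e+04·0.107/200 = 16.44.
Step 4 — Bandwidth: Δω = ω₀/Q = 1869 rad/s; BW = Δω/(2π) = 297.5 Hz.

(a) f₀ = 4890 Hz  (b) Q = 16.44  (c) BW = 297.5 Hz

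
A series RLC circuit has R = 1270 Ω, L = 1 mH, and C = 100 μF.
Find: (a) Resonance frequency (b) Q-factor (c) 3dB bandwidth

Step 1 — Resonance: ω₀ = 1/√(LC) = 1/√(0.001·0.0001) = 3162 rad/s.
Step 2 — f₀ = ω₀/(2π) = 503.3 Hz.
Step 3 — Series Q: Q = ω₀L/R = 3162·0.001/1270 = 0.00249.
Step 4 — Bandwidth: Δω = ω₀/Q = 1.27e+06 rad/s; BW = Δω/(2π) = 2.021e+05 Hz.

(a) f₀ = 503.3 Hz  (b) Q = 0.00249  (c) BW = 2.021e+05 Hz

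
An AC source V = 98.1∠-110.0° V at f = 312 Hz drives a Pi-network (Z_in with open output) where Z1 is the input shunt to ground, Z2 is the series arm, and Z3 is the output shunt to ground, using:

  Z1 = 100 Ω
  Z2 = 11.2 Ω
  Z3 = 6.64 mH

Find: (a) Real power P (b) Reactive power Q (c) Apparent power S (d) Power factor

Step 1 — Angular frequency: ω = 2π·f = 2π·312 = 1960 rad/s.
Step 2 — Component impedances:
  Z1: Z = R = 100 Ω
  Z2: Z = R = 11.2 Ω
  Z3: Z = jωL = j·1960·0.00664 = 0 + j13.02 Ω
Step 3 — With open output, the series arm Z2 and the output shunt Z3 appear in series to ground: Z2 + Z3 = 11.2 + j13.02 Ω.
Step 4 — Parallel with input shunt Z1: Z_in = Z1 || (Z2 + Z3) = 11.29 + j10.38 Ω = 15.34∠42.6° Ω.
Step 5 — Source phasor: V = 98.1∠-110.0° V = -33.55 - j92.18 V.
Step 6 — Current: I = V / Z = -5.679 - j2.942 A = 6.396∠-152.6° A.
Step 7 — Complex power: S = V·I* = 461.8 + j424.8 VA.
Step 8 — Real power: P = Re(S) = 461.8 W.
Step 9 — Reactive power: Q = Im(S) = 424.8 VAR.
Step 10 — Apparent power: |S| = 627.4 VA.
Step 11 — Power factor: PF = P/|S| = 0.7359 (lagging).

(a) P = 461.8 W  (b) Q = 424.8 VAR  (c) S = 627.4 VA  (d) PF = 0.7359 (lagging)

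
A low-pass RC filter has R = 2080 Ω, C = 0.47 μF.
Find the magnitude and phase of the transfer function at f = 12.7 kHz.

Step 1 — Angular frequency: ω = 2π·1.27e+04 = 7.98e+04 rad/s.
Step 2 — Transfer function: H(jω) = 1/(1 + jωRC).
Step 3 — Denominator: 1 + jωRC = 1 + j·7.98e+04·2080·4.7e-07 = 1 + j78.01.
Step 4 — H = 0.0001643 - j0.01282.
Step 5 — Magnitude: |H| = 0.01282 (-37.8 dB); phase: φ = -89.3°.

|H| = 0.01282 (-37.8 dB), φ = -89.3°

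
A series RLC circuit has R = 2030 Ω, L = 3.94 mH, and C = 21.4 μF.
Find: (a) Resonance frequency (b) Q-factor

Step 1 — Resonance condition Im(Z)=0 gives ω₀ = 1/√(LC).
Step 2 — ω₀ = 1/√(0.00394·2.14e-05) = 3444 rad/s.
Step 3 — f₀ = ω₀/(2π) = 548.1 Hz.
Step 4 — Series Q: Q = ω₀L/R = 3444·0.00394/2030 = 0.006684.

(a) f₀ = 548.1 Hz  (b) Q = 0.006684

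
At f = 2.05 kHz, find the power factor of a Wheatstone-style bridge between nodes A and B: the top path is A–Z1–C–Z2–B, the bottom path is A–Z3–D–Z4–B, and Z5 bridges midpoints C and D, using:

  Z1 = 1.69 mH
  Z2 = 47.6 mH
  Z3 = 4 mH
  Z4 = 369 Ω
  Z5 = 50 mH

Step 1 — Angular frequency: ω = 2π·f = 2π·2050 = 1.288e+04 rad/s.
Step 2 — Component impedances:
  Z1: Z = jωL = j·1.288e+04·0.00169 = 0 + j21.77 Ω
  Z2: Z = jωL = j·1.288e+04·0.0476 = 0 + j613.1 Ω
  Z3: Z = jωL = j·1.288e+04·0.004 = 0 + j51.52 Ω
  Z4: Z = R = 369 Ω
  Z5: Z = jωL = j·1.288e+04·0.05 = 0 + j644 Ω
Step 3 — Bridge requires nodal analysis (the Z5 bridge couples midpoints C and D, so the two paths cannot be reduced to a simple series/parallel combination). Setting node B to ground and injecting 1 A at node A, the 3-node admittance system at A, C, D solves to V_A = Z_AB = 247.4 + j179.1 Ω = 305.4∠35.9° Ω.
Step 4 — Power factor: PF = cos(φ) = Re(Z)/|Z| = 247.36/305.4 = 0.81.
Step 5 — Type: Im(Z) = 179.1 ⇒ lagging (phase φ = 35.9°).

PF = 0.81 (lagging, φ = 35.9°)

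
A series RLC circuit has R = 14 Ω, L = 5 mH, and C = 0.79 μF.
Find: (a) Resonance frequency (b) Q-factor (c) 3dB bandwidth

Step 1 — Resonance: ω₀ = 1/√(LC) = 1/√(0.005·7.9e-07) = 1.591e+04 rad/s.
Step 2 — f₀ = ω₀/(2π) = 2532 Hz.
Step 3 — Series Q: Q = ω₀L/R = 1.591e+04·0.005/14 = 5.683.
Step 4 — Bandwidth: Δω = ω₀/Q = 2800 rad/s; BW = Δω/(2π) = 445.6 Hz.

(a) f₀ = 2532 Hz  (b) Q = 5.683  (c) BW = 445.6 Hz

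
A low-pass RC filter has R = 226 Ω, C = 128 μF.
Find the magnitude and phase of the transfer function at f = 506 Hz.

Step 1 — Angular frequency: ω = 2π·506 = 3179 rad/s.
Step 2 — Transfer function: H(jω) = 1/(1 + jωRC).
Step 3 — Denominator: 1 + jωRC = 1 + j·3179·226·0.000128 = 1 + j91.97.
Step 4 — H = 0.0001182 - j0.01087.
Step 5 — Magnitude: |H| = 0.01087 (-39.3 dB); phase: φ = -89.4°.

|H| = 0.01087 (-39.3 dB), φ = -89.4°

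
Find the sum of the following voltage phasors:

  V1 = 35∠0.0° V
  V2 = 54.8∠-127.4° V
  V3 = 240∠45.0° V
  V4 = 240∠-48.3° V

Step 1 — Convert each phasor to rectangular form:
  V1 = 35·(cos(0.0°) + j·sin(0.0°)) = 35 V
  V2 = 54.8·(cos(-127.4°) + j·sin(-127.4°)) = -33.28 - j43.53 V
  V3 = 240·(cos(45.0°) + j·sin(45.0°)) = 169.7 + j169.7 V
  V4 = 240·(cos(-48.3°) + j·sin(-48.3°)) = 159.7 - j179.2 V
Step 2 — Sum components: V_total = 331.1 - j53.02 V.
Step 3 — Convert to polar: |V_total| = 335.3 V, ∠V_total = -9.1°.

V_total = 335.3∠-9.1° V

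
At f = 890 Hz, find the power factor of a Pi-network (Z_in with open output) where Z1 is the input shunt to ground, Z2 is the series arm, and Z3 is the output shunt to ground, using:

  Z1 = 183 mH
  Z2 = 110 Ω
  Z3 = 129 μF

Step 1 — Angular frequency: ω = 2π·f = 2π·890 = 5592 rad/s.
Step 2 — Component impedances:
  Z1: Z = jωL = j·5592·0.183 = 0 + j1023 Ω
  Z2: Z = R = 110 Ω
  Z3: Z = 1/(jωC) = -j/(ω·C) = 0 - j1.386 Ω
Step 3 — With open output, the series arm Z2 and the output shunt Z3 appear in series to ground: Z2 + Z3 = 110 - j1.386 Ω.
Step 4 — Parallel with input shunt Z1: Z_in = Z1 || (Z2 + Z3) = 109 + j10.35 Ω = 109.5∠5.4° Ω.
Step 5 — Power factor: PF = cos(φ) = Re(Z)/|Z| = 109.04/109.53 = 0.9955.
Step 6 — Type: Im(Z) = 10.35 ⇒ lagging (phase φ = 5.4°).

PF = 0.9955 (lagging, φ = 5.4°)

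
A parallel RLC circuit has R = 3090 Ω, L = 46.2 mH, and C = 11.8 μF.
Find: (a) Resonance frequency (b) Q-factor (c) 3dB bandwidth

Step 1 — Resonance: ω₀ = 1/√(LC) = 1/√(0.0462·1.18e-05) = 1354 rad/s.
Step 2 — f₀ = ω₀/(2π) = 215.6 Hz.
Step 3 — Parallel Q: Q = R/(ω₀L) = 3090/(1354·0.0462) = 49.38.
Step 4 — Bandwidth: Δω = ω₀/Q = 27.43 rad/s; BW = Δω/(2π) = 4.365 Hz.

(a) f₀ = 215.6 Hz  (b) Q = 49.38  (c) BW = 4.365 Hz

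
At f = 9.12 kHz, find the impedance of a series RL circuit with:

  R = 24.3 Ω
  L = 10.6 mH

Step 1 — Angular frequency: ω = 2π·f = 2π·9120 = 5.73e+04 rad/s.
Step 2 — Component impedances:
  R: Z = R = 24.3 Ω
  L: Z = jωL = j·5.73e+04·0.0106 = 0 + j607.4 Ω
Step 3 — Series combination: Z_total = R + L = 24.3 + j607.4 Ω = 607.9∠87.7° Ω.

Z = 24.3 + j607.4 Ω = 607.9∠87.7° Ω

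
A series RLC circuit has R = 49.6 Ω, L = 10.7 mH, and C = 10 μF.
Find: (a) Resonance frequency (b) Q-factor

Step 1 — Resonance condition Im(Z)=0 gives ω₀ = 1/√(LC).
Step 2 — ω₀ = 1/√(0.0107·1e-05) = 3057 rad/s.
Step 3 — f₀ = ω₀/(2π) = 486.6 Hz.
Step 4 — Series Q: Q = ω₀L/R = 3057·0.0107/49.6 = 0.6595.

(a) f₀ = 486.6 Hz  (b) Q = 0.6595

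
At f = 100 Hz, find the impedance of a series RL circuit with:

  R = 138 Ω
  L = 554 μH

Step 1 — Angular frequency: ω = 2π·f = 2π·100 = 628.3 rad/s.
Step 2 — Component impedances:
  R: Z = R = 138 Ω
  L: Z = jωL = j·628.3·0.000554 = 0 + j0.3481 Ω
Step 3 — Series combination: Z_total = R + L = 138 + j0.3481 Ω = 138∠0.1° Ω.

Z = 138 + j0.3481 Ω = 138∠0.1° Ω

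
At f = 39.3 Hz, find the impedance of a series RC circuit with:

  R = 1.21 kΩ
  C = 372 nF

Step 1 — Angular frequency: ω = 2π·f = 2π·39.3 = 246.9 rad/s.
Step 2 — Component impedances:
  R: Z = R = 1210 Ω
  C: Z = 1/(jωC) = -j/(ω·C) = 0 - j1.089e+04 Ω
Step 3 — Series combination: Z_total = R + C = 1210 - j1.089e+04 Ω = 1.095e+04∠-83.7° Ω.

Z = 1210 - j1.089e+04 Ω = 1.095e+04∠-83.7° Ω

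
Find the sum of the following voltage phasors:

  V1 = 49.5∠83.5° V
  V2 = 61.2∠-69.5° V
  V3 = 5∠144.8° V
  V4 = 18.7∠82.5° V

Step 1 — Convert each phasor to rectangular form:
  V1 = 49.5·(cos(83.5°) + j·sin(83.5°)) = 5.604 + j49.18 V
  V2 = 61.2·(cos(-69.5°) + j·sin(-69.5°)) = 21.43 - j57.32 V
  V3 = 5·(cos(144.8°) + j·sin(144.8°)) = -4.086 + j2.882 V
  V4 = 18.7·(cos(82.5°) + j·sin(82.5°)) = 2.441 + j18.54 V
Step 2 — Sum components: V_total = 25.39 + j13.28 V.
Step 3 — Convert to polar: |V_total| = 28.65 V, ∠V_total = 27.6°.

V_total = 28.65∠27.6° V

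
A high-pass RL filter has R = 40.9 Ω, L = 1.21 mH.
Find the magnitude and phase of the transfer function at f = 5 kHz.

Step 1 — Angular frequency: ω = 2π·5000 = 3.142e+04 rad/s.
Step 2 — Transfer function: H(jω) = jωL/(R + jωL).
Step 3 — Numerator jωL = j·38.01; denominator R + jωL = 40.9 + j38.01.
Step 4 — H = 0.4635 + j0.4987.
Step 5 — Magnitude: |H| = 0.6808 (-3.3 dB); phase: φ = 47.1°.

|H| = 0.6808 (-3.3 dB), φ = 47.1°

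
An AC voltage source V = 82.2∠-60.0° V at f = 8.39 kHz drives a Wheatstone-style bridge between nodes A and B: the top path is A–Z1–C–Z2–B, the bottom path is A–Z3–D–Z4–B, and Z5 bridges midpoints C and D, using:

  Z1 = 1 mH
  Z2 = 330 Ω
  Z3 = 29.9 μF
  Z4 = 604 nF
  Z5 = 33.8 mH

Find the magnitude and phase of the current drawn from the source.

Step 1 — Angular frequency: ω = 2π·f = 2π·8390 = 5.272e+04 rad/s.
Step 2 — Component impedances:
  Z1: Z = jωL = j·5.272e+04·0.001 = 0 + j52.72 Ω
  Z2: Z = R = 330 Ω
  Z3: Z = 1/(jωC) = -j/(ω·C) = 0 - j0.6344 Ω
  Z4: Z = 1/(jωC) = -j/(ω·C) = 0 - j31.41 Ω
  Z5: Z = jωL = j·5.272e+04·0.0338 = 0 + j1782 Ω
Step 3 — Bridge requires nodal analysis (the Z5 bridge couples midpoints C and D, so the two paths cannot be reduced to a simple series/parallel combination). Setting node B to ground and injecting 1 A at node A, the 3-node admittance system at A, C, D solves to V_A = Z_AB = 3.097 - j32.22 Ω = 32.37∠-84.5° Ω.
Step 4 — Source phasor: V = 82.2∠-60.0° V = 41.1 - j71.19 V.
Step 5 — Ohm's law: I = V / Z_total = (41.1 - j71.19) / (3.097 - j32.22) = 2.311 + j1.053 A.
Step 6 — Convert to polar: |I| = 2.539 A, ∠I = 24.5°.

I = 2.539∠24.5° A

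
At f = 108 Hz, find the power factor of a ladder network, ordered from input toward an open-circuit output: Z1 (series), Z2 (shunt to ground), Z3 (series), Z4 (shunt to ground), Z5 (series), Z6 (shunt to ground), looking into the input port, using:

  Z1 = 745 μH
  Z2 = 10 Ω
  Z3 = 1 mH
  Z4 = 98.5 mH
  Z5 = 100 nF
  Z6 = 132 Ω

Step 1 — Angular frequency: ω = 2π·f = 2π·108 = 678.6 rad/s.
Step 2 — Component impedances:
  Z1: Z = jωL = j·678.6·0.000745 = 0 + j0.5055 Ω
  Z2: Z = R = 10 Ω
  Z3: Z = jωL = j·678.6·0.001 = 0 + j0.6786 Ω
  Z4: Z = jωL = j·678.6·0.0985 = 0 + j66.84 Ω
  Z5: Z = 1/(jωC) = -j/(ω·C) = 0 - j1.474e+04 Ω
  Z6: Z = R = 132 Ω
Step 3 — Ladder network (open output): work backward from the far end, alternating series and parallel combinations. Z_in = 9.787 + j1.949 Ω = 9.979∠11.3° Ω.
Step 4 — Power factor: PF = cos(φ) = Re(Z)/|Z| = 9.787/9.979 = 0.9808.
Step 5 — Type: Im(Z) = 1.949 ⇒ lagging (phase φ = 11.3°).

PF = 0.9808 (lagging, φ = 11.3°)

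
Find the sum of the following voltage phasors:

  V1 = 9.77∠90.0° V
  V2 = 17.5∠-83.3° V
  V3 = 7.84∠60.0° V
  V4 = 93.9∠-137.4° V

Step 1 — Convert each phasor to rectangular form:
  V1 = 9.77·(cos(90.0°) + j·sin(90.0°)) = 0 + j9.77 V
  V2 = 17.5·(cos(-83.3°) + j·sin(-83.3°)) = 2.042 - j17.38 V
  V3 = 7.84·(cos(60.0°) + j·sin(60.0°)) = 3.92 + j6.79 V
  V4 = 93.9·(cos(-137.4°) + j·sin(-137.4°)) = -69.12 - j63.56 V
Step 2 — Sum components: V_total = -63.16 - j64.38 V.
Step 3 — Convert to polar: |V_total| = 90.19 V, ∠V_total = -134.5°.

V_total = 90.19∠-134.5° V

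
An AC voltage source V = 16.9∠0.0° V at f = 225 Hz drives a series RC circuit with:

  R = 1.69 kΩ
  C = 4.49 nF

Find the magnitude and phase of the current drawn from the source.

Step 1 — Angular frequency: ω = 2π·f = 2π·225 = 1414 rad/s.
Step 2 — Component impedances:
  R: Z = R = 1690 Ω
  C: Z = 1/(jωC) = -j/(ω·C) = 0 - j1.575e+05 Ω
Step 3 — Series combination: Z_total = R + C = 1690 - j1.575e+05 Ω = 1.575e+05∠-89.4° Ω.
Step 4 — Source phasor: V = 16.9∠0.0° V = 16.9 V.
Step 5 — Ohm's law: I = V / Z_total = (16.9) / (1690 - j1.575e+05) = 1.151e-06 + j0.0001073 A.
Step 6 — Convert to polar: |I| = 0.0001073 A, ∠I = 89.4°.

I = 0.0001073∠89.4° A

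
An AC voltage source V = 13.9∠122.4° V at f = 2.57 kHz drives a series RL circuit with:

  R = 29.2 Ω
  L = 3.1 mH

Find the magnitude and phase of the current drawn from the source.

Step 1 — Angular frequency: ω = 2π·f = 2π·2570 = 1.615e+04 rad/s.
Step 2 — Component impedances:
  R: Z = R = 29.2 Ω
  L: Z = jωL = j·1.615e+04·0.0031 = 0 + j50.06 Ω
Step 3 — Series combination: Z_total = R + L = 29.2 + j50.06 Ω = 57.95∠59.7° Ω.
Step 4 — Source phasor: V = 13.9∠122.4° V = -7.448 + j11.74 V.
Step 5 — Ohm's law: I = V / Z_total = (-7.448 + j11.74) / (29.2 + j50.06) = 0.1102 + j0.2131 A.
Step 6 — Convert to polar: |I| = 0.2399 A, ∠I = 62.7°.

I = 0.2399∠62.7° A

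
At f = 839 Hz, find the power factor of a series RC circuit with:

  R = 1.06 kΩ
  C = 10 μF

Step 1 — Angular frequency: ω = 2π·f = 2π·839 = 5272 rad/s.
Step 2 — Component impedances:
  R: Z = R = 1060 Ω
  C: Z = 1/(jωC) = -j/(ω·C) = 0 - j18.97 Ω
Step 3 — Series combination: Z_total = R + C = 1060 - j18.97 Ω = 1060∠-1.0° Ω.
Step 4 — Power factor: PF = cos(φ) = Re(Z)/|Z| = 1060/1060.2 = 0.9998.
Step 5 — Type: Im(Z) = -18.97 ⇒ leading (phase φ = -1.0°).

PF = 0.9998 (leading, φ = -1.0°)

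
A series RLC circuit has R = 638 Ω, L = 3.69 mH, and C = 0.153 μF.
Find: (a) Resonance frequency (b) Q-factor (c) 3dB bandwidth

Step 1 — Resonance: ω₀ = 1/√(LC) = 1/√(0.00369·1.53e-07) = 4.209e+04 rad/s.
Step 2 — f₀ = ω₀/(2π) = 6698 Hz.
Step 3 — Series Q: Q = ω₀L/R = 4.209e+04·0.00369/638 = 0.2434.
Step 4 — Bandwidth: Δω = ω₀/Q = 1.729e+05 rad/s; BW = Δω/(2π) = 2.752e+04 Hz.

(a) f₀ = 6698 Hz  (b) Q = 0.2434  (c) BW = 2.752e+04 Hz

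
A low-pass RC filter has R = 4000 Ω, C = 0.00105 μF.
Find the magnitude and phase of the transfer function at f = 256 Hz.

Step 1 — Angular frequency: ω = 2π·256 = 1608 rad/s.
Step 2 — Transfer function: H(jω) = 1/(1 + jωRC).
Step 3 — Denominator: 1 + jωRC = 1 + j·1608·4000·1.05e-09 = 1 + j0.006756.
Step 4 — H = 1 - j0.006755.
Step 5 — Magnitude: |H| = 1 (-0.0 dB); phase: φ = -0.4°.

|H| = 1 (-0.0 dB), φ = -0.4°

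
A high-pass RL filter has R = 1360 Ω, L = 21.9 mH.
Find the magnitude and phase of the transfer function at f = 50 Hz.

Step 1 — Angular frequency: ω = 2π·50 = 314.2 rad/s.
Step 2 — Transfer function: H(jω) = jωL/(R + jωL).
Step 3 — Numerator jωL = j·6.88; denominator R + jωL = 1360 + j6.88.
Step 4 — H = 2.559e-05 + j0.005059.
Step 5 — Magnitude: |H| = 0.005059 (-45.9 dB); phase: φ = 89.7°.

|H| = 0.005059 (-45.9 dB), φ = 89.7°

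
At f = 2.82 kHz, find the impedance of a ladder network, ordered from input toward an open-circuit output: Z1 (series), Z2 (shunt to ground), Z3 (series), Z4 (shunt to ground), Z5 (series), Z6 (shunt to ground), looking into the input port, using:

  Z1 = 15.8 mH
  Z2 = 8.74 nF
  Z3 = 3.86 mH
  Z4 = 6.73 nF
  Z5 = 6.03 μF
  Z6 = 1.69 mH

Step 1 — Angular frequency: ω = 2π·f = 2π·2820 = 1.772e+04 rad/s.
Step 2 — Component impedances:
  Z1: Z = jωL = j·1.772e+04·0.0158 = 0 + j280 Ω
  Z2: Z = 1/(jωC) = -j/(ω·C) = 0 - j6457 Ω
  Z3: Z = jωL = j·1.772e+04·0.00386 = 0 + j68.39 Ω
  Z4: Z = 1/(jωC) = -j/(ω·C) = 0 - j8386 Ω
  Z5: Z = 1/(jωC) = -j/(ω·C) = 0 - j9.36 Ω
  Z6: Z = jωL = j·1.772e+04·0.00169 = 0 + j29.94 Ω
Step 3 — Ladder network (open output): work backward from the far end, alternating series and parallel combinations. Z_in = 0 + j370.2 Ω = 370.2∠90.0° Ω.

Z = 0 + j370.2 Ω = 370.2∠90.0° Ω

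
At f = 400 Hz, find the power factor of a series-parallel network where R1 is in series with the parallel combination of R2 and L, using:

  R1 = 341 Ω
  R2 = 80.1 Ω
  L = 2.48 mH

Step 1 — Angular frequency: ω = 2π·f = 2π·400 = 2513 rad/s.
Step 2 — Component impedances:
  R1: Z = R = 341 Ω
  R2: Z = R = 80.1 Ω
  L: Z = jωL = j·2513·0.00248 = 0 + j6.233 Ω
Step 3 — Parallel branch: R2 || L = 1/(1/R2 + 1/L) = 0.4821 + j6.195 Ω.
Step 4 — Series with R1: Z_total = R1 + (R2 || L) = 341.5 + j6.195 Ω = 341.5∠1.0° Ω.
Step 5 — Power factor: PF = cos(φ) = Re(Z)/|Z| = 341.48/341.54 = 0.9998.
Step 6 — Type: Im(Z) = 6.195 ⇒ lagging (phase φ = 1.0°).

PF = 0.9998 (lagging, φ = 1.0°)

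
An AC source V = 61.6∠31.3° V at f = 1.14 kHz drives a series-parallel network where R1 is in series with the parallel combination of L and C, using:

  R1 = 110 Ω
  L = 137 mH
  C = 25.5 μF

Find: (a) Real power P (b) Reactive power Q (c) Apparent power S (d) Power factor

Step 1 — Angular frequency: ω = 2π·f = 2π·1140 = 7163 rad/s.
Step 2 — Component impedances:
  R1: Z = R = 110 Ω
  L: Z = jωL = j·7163·0.137 = 0 + j981.3 Ω
  C: Z = 1/(jωC) = -j/(ω·C) = 0 - j5.475 Ω
Step 3 — Parallel branch: L || C = 1/(1/L + 1/C) = 0 - j5.506 Ω.
Step 4 — Series with R1: Z_total = R1 + (L || C) = 110 - j5.506 Ω = 110.1∠-2.9° Ω.
Step 5 — Source phasor: V = 61.6∠31.3° V = 52.63 + j32 V.
Step 6 — Current: I = V / Z = 0.4628 + j0.3141 A = 0.5593∠34.2° A.
Step 7 — Complex power: S = V·I* = 34.41 - j1.722 VA.
Step 8 — Real power: P = Re(S) = 34.41 W.
Step 9 — Reactive power: Q = Im(S) = -1.722 VAR.
Step 10 — Apparent power: |S| = 34.45 VA.
Step 11 — Power factor: PF = P/|S| = 0.9987 (leading).

(a) P = 34.41 W  (b) Q = -1.722 VAR  (c) S = 34.45 VA  (d) PF = 0.9987 (leading)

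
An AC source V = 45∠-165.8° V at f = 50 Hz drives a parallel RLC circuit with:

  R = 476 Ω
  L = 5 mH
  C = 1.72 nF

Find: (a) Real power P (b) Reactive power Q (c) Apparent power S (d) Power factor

Step 1 — Angular frequency: ω = 2π·f = 2π·50 = 314.2 rad/s.
Step 2 — Component impedances:
  R: Z = R = 476 Ω
  L: Z = jωL = j·314.2·0.005 = 0 + j1.571 Ω
  C: Z = 1/(jωC) = -j/(ω·C) = 0 - j1.851e+06 Ω
Step 3 — Parallel combination: 1/Z_total = 1/R + 1/L + 1/C; Z_total = 0.005184 + j1.571 Ω = 1.571∠89.8° Ω.
Step 4 — Source phasor: V = 45∠-165.8° V = -43.63 - j11.04 V.
Step 5 — Current: I = V / Z = -7.119 + j27.75 A = 28.65∠104.4° A.
Step 6 — Complex power: S = V·I* = 4.254 + j1289 VA.
Step 7 — Real power: P = Re(S) = 4.254 W.
Step 8 — Reactive power: Q = Im(S) = 1289 VAR.
Step 9 — Apparent power: |S| = 1289 VA.
Step 10 — Power factor: PF = P/|S| = 0.0033 (lagging).

(a) P = 4.254 W  (b) Q = 1289 VAR  (c) S = 1289 VA  (d) PF = 0.0033 (lagging)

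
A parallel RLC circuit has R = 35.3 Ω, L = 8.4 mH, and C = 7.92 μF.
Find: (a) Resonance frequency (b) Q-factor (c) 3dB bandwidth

Step 1 — Resonance: ω₀ = 1/√(LC) = 1/√(0.0084·7.92e-06) = 3877 rad/s.
Step 2 — f₀ = ω₀/(2π) = 617 Hz.
Step 3 — Parallel Q: Q = R/(ω₀L) = 35.3/(3877·0.0084) = 1.084.
Step 4 — Bandwidth: Δω = ω₀/Q = 3577 rad/s; BW = Δω/(2π) = 569.3 Hz.

(a) f₀ = 617 Hz  (b) Q = 1.084  (c) BW = 569.3 Hz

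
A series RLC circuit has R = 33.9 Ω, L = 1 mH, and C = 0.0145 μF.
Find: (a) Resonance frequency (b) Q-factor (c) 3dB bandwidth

Step 1 — Resonance: ω₀ = 1/√(LC) = 1/√(0.001·1.45e-08) = 2.626e+05 rad/s.
Step 2 — f₀ = ω₀/(2π) = 4.18e+04 Hz.
Step 3 — Series Q: Q = ω₀L/R = 2.626e+05·0.001/33.9 = 7.747.
Step 4 — Bandwidth: Δω = ω₀/Q = 3.39e+04 rad/s; BW = Δω/(2π) = 5395 Hz.

(a) f₀ = 4.18e+04 Hz  (b) Q = 7.747  (c) BW = 5395 Hz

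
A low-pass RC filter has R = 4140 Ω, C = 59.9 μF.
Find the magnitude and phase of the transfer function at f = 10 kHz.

Step 1 — Angular frequency: ω = 2π·1e+04 = 6.283e+04 rad/s.
Step 2 — Transfer function: H(jω) = 1/(1 + jωRC).
Step 3 — Denominator: 1 + jωRC = 1 + j·6.283e+04·4140·5.99e-05 = 1 + j1.558e+04.
Step 4 — H = 4.119e-09 - j6.418e-05.
Step 5 — Magnitude: |H| = 6.418e-05 (-83.9 dB); phase: φ = -90.0°.

|H| = 6.418e-05 (-83.9 dB), φ = -90.0°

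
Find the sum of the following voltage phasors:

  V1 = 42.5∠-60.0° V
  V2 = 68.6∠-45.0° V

Step 1 — Convert each phasor to rectangular form:
  V1 = 42.5·(cos(-60.0°) + j·sin(-60.0°)) = 21.25 - j36.81 V
  V2 = 68.6·(cos(-45.0°) + j·sin(-45.0°)) = 48.51 - j48.51 V
Step 2 — Sum components: V_total = 69.76 - j85.31 V.
Step 3 — Convert to polar: |V_total| = 110.2 V, ∠V_total = -50.7°.

V_total = 110.2∠-50.7° V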